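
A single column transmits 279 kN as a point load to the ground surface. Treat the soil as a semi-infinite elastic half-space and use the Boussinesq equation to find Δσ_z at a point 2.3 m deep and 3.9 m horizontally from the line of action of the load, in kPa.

Δσ_z ≈ 0.852 kPa

Boussinesq vertical stress below a point load on an elastic half-space:
Δσ_z = 3P/(2πz²) · [1 + (r/z)²]^(−5/2)
r/z = 3.9/2.3 = 1.6957; [1+(r/z)²]^(−5/2) = 0.033826.
Δσ_z = 3×279/(2π×2.3²) × 0.033826 = 25.182 × 0.033826 = 0.8518 kPa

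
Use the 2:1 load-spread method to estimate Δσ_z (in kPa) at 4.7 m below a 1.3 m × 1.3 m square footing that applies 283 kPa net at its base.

Δσ_z ≈ 13.3 kPa

By the 2:1 method the load spreads at 1 horizontal : 2 vertical, so at depth z the loaded area has grown by z in each plan dimension:
Δσ = qBL/((B+z)(L+z)) = 283×1.3×1.3/((1.3+4.7)(1.3+4.7)) = 13.285 kPa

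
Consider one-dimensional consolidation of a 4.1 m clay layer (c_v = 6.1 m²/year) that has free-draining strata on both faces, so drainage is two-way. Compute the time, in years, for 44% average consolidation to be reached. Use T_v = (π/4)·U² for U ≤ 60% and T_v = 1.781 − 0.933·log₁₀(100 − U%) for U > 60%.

Drainage path length: H_d = H/2 = 2.05 m (double drainage).
U ≤ 60%: T_v = (π/4)·U² = (π/4)×0.44² = 0.15205.
t = T_v·H_d²/c_v = 0.15205×2.05²/6.1 = 0.1048 years.

t ≈ 0.105 years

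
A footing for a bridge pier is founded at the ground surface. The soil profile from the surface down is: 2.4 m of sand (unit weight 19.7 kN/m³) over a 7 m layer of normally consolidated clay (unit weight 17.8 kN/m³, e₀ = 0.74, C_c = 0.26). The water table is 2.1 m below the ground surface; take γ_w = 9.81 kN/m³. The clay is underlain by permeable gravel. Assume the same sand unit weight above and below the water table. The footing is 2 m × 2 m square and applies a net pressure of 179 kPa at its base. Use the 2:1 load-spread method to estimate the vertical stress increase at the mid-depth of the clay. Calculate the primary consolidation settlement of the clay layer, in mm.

Mid-depth of clay below the ground surface: z = 2.4 + 7/2 = 5.9 m.
Total vertical stress at mid-clay: σ_v = 19.7×2.4 + 17.8×3.5 = 109.58 kPa.
Pore pressure: u = 9.81×(5.9 − 2.1) = 37.278 kPa.
Initial effective stress: σ'_0 = σ_v − u = 109.58 − 37.278 = 72.302 kPa.
Stress increase at mid-clay by the 2:1 spreading method:
Δσ = qBL/((B+z)(L+z)) = 179×2×2/((2+5.9)(2+5.9)) = 11.473 kPa
Final effective stress: σ'_f = σ'_0 + Δσ = 72.302 + 11.473 = 83.775 kPa.
Normally consolidated clay, so the full stress increment lies on the virgin compression line:
S_c = C_c·H/(1+e₀)·log₁₀(σ'_f/σ'_0) = 0.26×7/(1+0.74)×log₁₀(83.775/72.302)
    = 1.046 × 0.063964 = 0.06691 m

S_c ≈ 66.9 mm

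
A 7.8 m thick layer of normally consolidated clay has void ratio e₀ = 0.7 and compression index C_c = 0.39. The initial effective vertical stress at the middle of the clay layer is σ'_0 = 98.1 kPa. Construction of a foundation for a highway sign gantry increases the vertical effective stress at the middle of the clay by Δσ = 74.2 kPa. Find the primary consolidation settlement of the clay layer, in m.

Final effective stress: σ'_f = σ'_0 + Δσ = 98.1 + 74.2 = 172.3 kPa.
Normally consolidated clay, so the full stress increment lies on the virgin compression line:
S_c = C_c·H/(1+e₀)·log₁₀(σ'_f/σ'_0) = 0.39×7.8/(1+0.7)×log₁₀(172.3/98.1)
    = 1.7894 × 0.24462 = 0.4377 m

S_c ≈ 0.438 m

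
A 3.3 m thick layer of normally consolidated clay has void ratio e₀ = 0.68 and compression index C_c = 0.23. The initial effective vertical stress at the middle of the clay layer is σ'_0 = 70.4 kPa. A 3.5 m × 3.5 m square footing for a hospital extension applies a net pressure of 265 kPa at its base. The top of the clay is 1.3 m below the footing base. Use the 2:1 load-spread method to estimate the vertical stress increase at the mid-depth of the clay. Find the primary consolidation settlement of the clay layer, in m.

Mid-depth of clay below the footing base: z = 1.3 + 3.3/2 = 2.95 m.
Stress increase at mid-clay by the 2:1 spreading method:
Δσ = qBL/((B+z)(L+z)) = 265×3.5×3.5/((3.5+2.95)(3.5+2.95)) = 78.03 kPa
Final effective stress: σ'_f = σ'_0 + Δσ = 70.4 + 78.03 = 148.43 kPa.
Normally consolidated clay, so the full stress increment lies on the virgin compression line:
S_c = C_c·H/(1+e₀)·log₁₀(σ'_f/σ'_0) = 0.23×3.3/(1+0.68)×log₁₀(148.43/70.4)
    = 0.45179 × 0.32395 = 0.1464 m

S_c ≈ 0.146 m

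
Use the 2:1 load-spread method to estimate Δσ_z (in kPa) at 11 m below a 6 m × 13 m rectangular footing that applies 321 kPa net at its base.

Δσ_z ≈ 61.4 kPa

By the 2:1 method the load spreads at 1 horizontal : 2 vertical, so at depth z the loaded area has grown by z in each plan dimension:
Δσ = qBL/((B+z)(L+z)) = 321×6×13/((6+11)(13+11)) = 61.368 kPa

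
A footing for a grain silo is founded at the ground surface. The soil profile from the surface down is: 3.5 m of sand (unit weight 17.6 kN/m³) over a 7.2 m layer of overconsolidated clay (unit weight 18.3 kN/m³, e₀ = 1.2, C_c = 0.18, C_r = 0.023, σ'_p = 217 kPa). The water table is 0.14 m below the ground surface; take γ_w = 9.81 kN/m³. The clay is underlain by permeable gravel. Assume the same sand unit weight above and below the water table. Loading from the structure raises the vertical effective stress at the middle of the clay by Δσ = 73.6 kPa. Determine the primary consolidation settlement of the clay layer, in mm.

S_c ≈ 26.4 mm

Mid-depth of clay below the ground surface: z = 3.5 + 7.2/2 = 7.1 m.
Total vertical stress at mid-clay: σ_v = 17.6×3.5 + 18.3×3.6 = 127.48 kPa.
Pore pressure: u = 9.81×(7.1 − 0.14) = 68.278 kPa.
Initial effective stress: σ'_0 = σ_v − u = 127.48 − 68.278 = 59.202 kPa.
Final effective stress: σ'_f = 59.202 + 73.6 = 132.8 kPa.
σ'_f = 132.8 ≤ σ'_p = 217 kPa, so the clay remains overconsolidated and only the recompression index applies:
S_c = C_r·H/(1+e₀)·log₁₀(σ'_f/σ'_0) = 0.023×7.2/2.2×log₁₀(132.8/59.202)
    = 0.075272 × 0.35086 = 0.02641 m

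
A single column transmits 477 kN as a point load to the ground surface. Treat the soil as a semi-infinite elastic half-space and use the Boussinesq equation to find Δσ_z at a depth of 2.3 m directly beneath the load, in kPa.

Δσ_z ≈ 43.1 kPa

Boussinesq vertical stress below a point load on an elastic half-space:
Δσ_z = 3P/(2πz²) · [1 + (r/z)²]^(−5/2)
r/z = 0/2.3 = 0; [1+(r/z)²]^(−5/2) = 1.
Δσ_z = 3×477/(2π×2.3²) × 1 = 43.053 × 1 = 43.05 kPa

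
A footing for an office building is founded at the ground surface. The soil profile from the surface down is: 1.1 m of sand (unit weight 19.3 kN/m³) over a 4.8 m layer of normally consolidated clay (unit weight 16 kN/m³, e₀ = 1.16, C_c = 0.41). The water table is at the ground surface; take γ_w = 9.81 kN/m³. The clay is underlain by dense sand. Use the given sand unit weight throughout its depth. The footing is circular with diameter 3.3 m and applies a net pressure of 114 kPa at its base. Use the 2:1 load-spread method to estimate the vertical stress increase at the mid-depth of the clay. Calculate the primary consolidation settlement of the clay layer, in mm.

S_c ≈ 286 mm

Mid-depth of clay below the ground surface: z = 1.1 + 4.8/2 = 3.5 m.
Total vertical stress at mid-clay: σ_v = 19.3×1.1 + 16×2.4 = 59.63 kPa.
Pore pressure: u = 9.81×(3.5 − 0) = 34.335 kPa.
Initial effective stress: σ'_0 = σ_v − u = 59.63 − 34.335 = 25.295 kPa.
Stress increase at mid-clay by the 2:1 spreading method:
Δσ ≈ qD²/(D+z)² = 114×3.3²/(3.3+3.5)² = 26.848 kPa
Final effective stress: σ'_f = σ'_0 + Δσ = 25.295 + 26.848 = 52.143 kPa.
Normally consolidated clay, so the full stress increment lies on the virgin compression line:
S_c = C_c·H/(1+e₀)·log₁₀(σ'_f/σ'_0) = 0.41×4.8/(1+1.16)×log₁₀(52.143/25.295)
    = 0.91111 × 0.31416 = 0.2862 m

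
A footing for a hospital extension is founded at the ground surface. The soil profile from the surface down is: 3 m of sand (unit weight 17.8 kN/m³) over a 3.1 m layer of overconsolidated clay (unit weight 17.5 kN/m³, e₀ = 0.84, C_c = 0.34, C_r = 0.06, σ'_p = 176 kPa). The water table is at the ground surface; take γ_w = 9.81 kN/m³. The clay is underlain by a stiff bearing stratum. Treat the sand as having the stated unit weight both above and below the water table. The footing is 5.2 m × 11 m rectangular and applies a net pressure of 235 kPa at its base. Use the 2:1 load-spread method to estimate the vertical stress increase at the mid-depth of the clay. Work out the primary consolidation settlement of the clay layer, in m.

Mid-depth of clay below the ground surface: z = 3 + 3.1/2 = 4.55 m.
Total vertical stress at mid-clay: σ_v = 17.8×3 + 17.5×1.55 = 80.525 kPa.
Pore pressure: u = 9.81×(4.55 − 0) = 44.636 kPa.
Initial effective stress: σ'_0 = σ_v − u = 80.525 − 44.636 = 35.889 kPa.
Stress increase at mid-clay by the 2:1 spreading method:
Δσ = qBL/((B+z)(L+z)) = 235×5.2×11/((5.2+4.55)(11+4.55)) = 88.66 kPa
Final effective stress: σ'_f = 35.889 + 88.66 = 124.55 kPa.
σ'_f = 124.55 ≤ σ'_p = 176 kPa, so the clay remains overconsolidated and only the recompression index applies:
S_c = C_r·H/(1+e₀)·log₁₀(σ'_f/σ'_0) = 0.06×3.1/1.84×log₁₀(124.55/35.889)
    = 0.10109 × 0.54038 = 0.05463 m

S_c ≈ 0.0546 m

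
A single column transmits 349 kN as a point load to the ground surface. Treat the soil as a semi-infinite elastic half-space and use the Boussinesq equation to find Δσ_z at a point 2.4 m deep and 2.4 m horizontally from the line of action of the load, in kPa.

Δσ_z ≈ 5.11 kPa

Boussinesq vertical stress below a point load on an elastic half-space:
Δσ_z = 3P/(2πz²) · [1 + (r/z)²]^(−5/2)
r/z = 2.4/2.4 = 1; [1+(r/z)²]^(−5/2) = 0.17678.
Δσ_z = 3×349/(2π×2.4²) × 0.17678 = 28.93 × 0.17678 = 5.114 kPa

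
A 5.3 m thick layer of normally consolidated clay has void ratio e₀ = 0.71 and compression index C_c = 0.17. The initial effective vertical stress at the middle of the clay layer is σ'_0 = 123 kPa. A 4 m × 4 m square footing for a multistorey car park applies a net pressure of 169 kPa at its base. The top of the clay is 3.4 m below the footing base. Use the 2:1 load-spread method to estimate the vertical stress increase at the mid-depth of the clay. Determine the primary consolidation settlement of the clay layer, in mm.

S_c ≈ 45.1 mm

Mid-depth of clay below the footing base: z = 3.4 + 5.3/2 = 6.05 m.
Stress increase at mid-clay by the 2:1 spreading method:
Δσ = qBL/((B+z)(L+z)) = 169×4×4/((4+6.05)(4+6.05)) = 26.772 kPa
Final effective stress: σ'_f = σ'_0 + Δσ = 123 + 26.772 = 149.77 kPa.
Normally consolidated clay, so the full stress increment lies on the virgin compression line:
S_c = C_c·H/(1+e₀)·log₁₀(σ'_f/σ'_0) = 0.17×5.3/(1+0.71)×log₁₀(149.77/123)
    = 0.5269 × 0.08552 = 0.04506 m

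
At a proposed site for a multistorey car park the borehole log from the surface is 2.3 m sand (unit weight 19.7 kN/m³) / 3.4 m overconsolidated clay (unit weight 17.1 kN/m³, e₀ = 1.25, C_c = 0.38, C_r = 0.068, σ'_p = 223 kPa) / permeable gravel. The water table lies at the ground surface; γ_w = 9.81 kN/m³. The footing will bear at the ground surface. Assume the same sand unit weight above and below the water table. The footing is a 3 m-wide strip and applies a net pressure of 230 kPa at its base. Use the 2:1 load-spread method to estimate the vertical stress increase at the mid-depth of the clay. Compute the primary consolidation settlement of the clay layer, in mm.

Mid-depth of clay below the ground surface: z = 2.3 + 3.4/2 = 4 m.
Total vertical stress at mid-clay: σ_v = 19.7×2.3 + 17.1×1.7 = 74.38 kPa.
Pore pressure: u = 9.81×(4 − 0) = 39.24 kPa.
Initial effective stress: σ'_0 = σ_v − u = 74.38 − 39.24 = 35.14 kPa.
Stress increase at mid-clay by the 2:1 spreading method:
Δσ = qB/(B+z) = 230×3/(3+4) = 98.571 kPa
Final effective stress: σ'_f = 35.14 + 98.571 = 133.71 kPa.
σ'_f = 133.71 ≤ σ'_p = 223 kPa, so the clay remains overconsolidated and only the recompression index applies:
S_c = C_r·H/(1+e₀)·log₁₀(σ'_f/σ'_0) = 0.068×3.4/2.25×log₁₀(133.71/35.14)
    = 0.10275 × 0.58036 = 0.05963 m

S_c ≈ 59.6 mm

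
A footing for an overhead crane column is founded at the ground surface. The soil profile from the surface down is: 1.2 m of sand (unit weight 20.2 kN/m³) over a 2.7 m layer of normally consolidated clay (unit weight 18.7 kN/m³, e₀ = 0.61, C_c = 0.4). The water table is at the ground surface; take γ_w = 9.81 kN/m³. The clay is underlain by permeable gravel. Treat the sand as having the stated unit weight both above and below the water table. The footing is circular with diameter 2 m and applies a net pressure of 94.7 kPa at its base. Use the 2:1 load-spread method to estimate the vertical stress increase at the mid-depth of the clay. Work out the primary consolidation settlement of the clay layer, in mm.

Mid-depth of clay below the ground surface: z = 1.2 + 2.7/2 = 2.55 m.
Total vertical stress at mid-clay: σ_v = 20.2×1.2 + 18.7×1.35 = 49.485 kPa.
Pore pressure: u = 9.81×(2.55 − 0) = 25.015 kPa.
Initial effective stress: σ'_0 = σ_v − u = 49.485 − 25.015 = 24.47 kPa.
Stress increase at mid-clay by the 2:1 spreading method:
Δσ ≈ qD²/(D+z)² = 94.7×2²/(2+2.55)² = 18.297 kPa
Final effective stress: σ'_f = σ'_0 + Δσ = 24.47 + 18.297 = 42.767 kPa.
Normally consolidated clay, so the full stress increment lies on the virgin compression line:
S_c = C_c·H/(1+e₀)·log₁₀(σ'_f/σ'_0) = 0.4×2.7/(1+0.61)×log₁₀(42.767/24.47)
    = 0.67081 × 0.24247 = 0.1627 m

S_c ≈ 163 mm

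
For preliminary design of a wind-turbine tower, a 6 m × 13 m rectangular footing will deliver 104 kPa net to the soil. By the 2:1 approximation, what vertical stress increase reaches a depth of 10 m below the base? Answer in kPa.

Δσ_z ≈ 22 kPa

By the 2:1 method the load spreads at 1 horizontal : 2 vertical, so at depth z the loaded area has grown by z in each plan dimension:
Δσ = qBL/((B+z)(L+z)) = 104×6×13/((6+10)(13+10)) = 22.043 kPa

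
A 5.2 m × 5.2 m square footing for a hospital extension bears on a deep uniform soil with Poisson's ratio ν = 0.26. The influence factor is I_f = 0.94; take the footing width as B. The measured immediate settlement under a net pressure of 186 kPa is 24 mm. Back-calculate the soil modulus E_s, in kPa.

S_e = q·B·(1−ν²)/E_s · I_f  ⇒  E_s = q·B·(1−ν²)·I_f / S_e.
E_s = 186 × 5.2 × 0.9324 × 0.94 / 0.024 = 35320 kPa

E_s ≈ 35300 kPa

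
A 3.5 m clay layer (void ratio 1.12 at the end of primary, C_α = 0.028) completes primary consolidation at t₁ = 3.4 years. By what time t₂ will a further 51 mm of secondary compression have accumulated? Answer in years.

t₂ ≈ 43.1 years

S_s = C_α·H/(1+e_p)·log₁₀(t₂/t₁) ⇒ log₁₀(t₂/t₁) = S_s·(1+e_p)/(C_α·H).
log₁₀(t₂/t₁) = 0.051 × (1+1.12) / (0.028×3.5) = 1.103
t₂ = t₁ × 10^1.103 = 3.4 × 12.68 = 43.13 years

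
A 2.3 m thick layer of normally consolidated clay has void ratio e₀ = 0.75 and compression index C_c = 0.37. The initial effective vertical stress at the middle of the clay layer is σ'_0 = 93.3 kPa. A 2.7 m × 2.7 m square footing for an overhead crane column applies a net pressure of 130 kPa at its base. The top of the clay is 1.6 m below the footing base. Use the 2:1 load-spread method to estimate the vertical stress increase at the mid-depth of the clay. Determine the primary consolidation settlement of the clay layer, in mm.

S_c ≈ 62.1 mm

Mid-depth of clay below the footing base: z = 1.6 + 2.3/2 = 2.75 m.
Stress increase at mid-clay by the 2:1 spreading method:
Δσ = qBL/((B+z)(L+z)) = 130×2.7×2.7/((2.7+2.75)(2.7+2.75)) = 31.906 kPa
Final effective stress: σ'_f = σ'_0 + Δσ = 93.3 + 31.906 = 125.21 kPa.
Normally consolidated clay, so the full stress increment lies on the virgin compression line:
S_c = C_c·H/(1+e₀)·log₁₀(σ'_f/σ'_0) = 0.37×2.3/(1+0.75)×log₁₀(125.21/93.3)
    = 0.48629 × 0.12776 = 0.06213 m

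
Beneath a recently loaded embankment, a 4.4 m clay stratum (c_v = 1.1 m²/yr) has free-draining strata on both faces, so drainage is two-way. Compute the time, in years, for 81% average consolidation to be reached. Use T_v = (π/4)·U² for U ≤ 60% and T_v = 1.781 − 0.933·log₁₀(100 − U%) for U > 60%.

Drainage path length: H_d = H/2 = 2.2 m (double drainage).
U > 60%: T_v = 1.781 − 0.933·log₁₀(100 − 81) = 0.58792.
t = T_v·H_d²/c_v = 0.58792×2.2²/1.1 = 2.587 years.

t ≈ 2.59 years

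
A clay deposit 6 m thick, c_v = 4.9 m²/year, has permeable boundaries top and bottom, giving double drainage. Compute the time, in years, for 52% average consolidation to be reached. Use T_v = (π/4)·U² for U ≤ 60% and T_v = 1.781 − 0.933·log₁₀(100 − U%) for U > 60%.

Drainage path length: H_d = H/2 = 3 m (double drainage).
U ≤ 60%: T_v = (π/4)·U² = (π/4)×0.52² = 0.21237.
t = T_v·H_d²/c_v = 0.21237×3²/4.9 = 0.3901 years.

t ≈ 0.39 years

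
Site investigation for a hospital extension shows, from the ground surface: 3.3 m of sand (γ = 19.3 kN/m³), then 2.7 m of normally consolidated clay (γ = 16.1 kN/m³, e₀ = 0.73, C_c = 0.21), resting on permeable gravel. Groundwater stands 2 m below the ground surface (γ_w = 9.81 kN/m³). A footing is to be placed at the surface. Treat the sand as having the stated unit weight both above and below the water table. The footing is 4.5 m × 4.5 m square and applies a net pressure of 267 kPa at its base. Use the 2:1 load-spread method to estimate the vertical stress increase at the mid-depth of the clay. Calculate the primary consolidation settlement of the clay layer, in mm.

Mid-depth of clay below the ground surface: z = 3.3 + 2.7/2 = 4.65 m.
Total vertical stress at mid-clay: σ_v = 19.3×3.3 + 16.1×1.35 = 85.425 kPa.
Pore pressure: u = 9.81×(4.65 − 2) = 25.997 kPa.
Initial effective stress: σ'_0 = σ_v − u = 85.425 − 25.997 = 59.428 kPa.
Stress increase at mid-clay by the 2:1 spreading method:
Δσ = qBL/((B+z)(L+z)) = 267×4.5×4.5/((4.5+4.65)(4.5+4.65)) = 64.579 kPa
Final effective stress: σ'_f = σ'_0 + Δσ = 59.428 + 64.579 = 124.01 kPa.
Normally consolidated clay, so the full stress increment lies on the virgin compression line:
S_c = C_c·H/(1+e₀)·log₁₀(σ'_f/σ'_0) = 0.21×2.7/(1+0.73)×log₁₀(124.01/59.428)
    = 0.32775 × 0.31947 = 0.1047 m

S_c ≈ 105 mm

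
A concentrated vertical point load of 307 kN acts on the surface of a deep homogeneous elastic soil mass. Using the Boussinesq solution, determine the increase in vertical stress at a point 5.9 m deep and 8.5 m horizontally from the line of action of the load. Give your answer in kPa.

Δσ_z ≈ 0.254 kPa

Boussinesq vertical stress below a point load on an elastic half-space:
Δσ_z = 3P/(2πz²) · [1 + (r/z)²]^(−5/2)
r/z = 8.5/5.9 = 1.4407; [1+(r/z)²]^(−5/2) = 0.060283.
Δσ_z = 3×307/(2π×5.9²) × 0.060283 = 4.2109 × 0.060283 = 0.2538 kPa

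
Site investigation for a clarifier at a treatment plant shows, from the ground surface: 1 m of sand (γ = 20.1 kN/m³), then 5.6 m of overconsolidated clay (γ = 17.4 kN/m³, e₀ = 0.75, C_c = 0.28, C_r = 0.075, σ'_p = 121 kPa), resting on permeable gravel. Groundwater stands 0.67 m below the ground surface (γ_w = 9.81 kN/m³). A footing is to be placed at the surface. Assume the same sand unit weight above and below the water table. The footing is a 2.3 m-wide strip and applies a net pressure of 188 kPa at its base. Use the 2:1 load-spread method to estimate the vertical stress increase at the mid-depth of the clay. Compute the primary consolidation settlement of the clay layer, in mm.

S_c ≈ 110 mm

Mid-depth of clay below the ground surface: z = 1 + 5.6/2 = 3.8 m.
Total vertical stress at mid-clay: σ_v = 20.1×1 + 17.4×2.8 = 68.82 kPa.
Pore pressure: u = 9.81×(3.8 − 0.67) = 30.705 kPa.
Initial effective stress: σ'_0 = σ_v − u = 68.82 − 30.705 = 38.115 kPa.
Stress increase at mid-clay by the 2:1 spreading method:
Δσ = qB/(B+z) = 188×2.3/(2.3+3.8) = 70.885 kPa
Final effective stress: σ'_f = 38.115 + 70.885 = 109 kPa.
σ'_f = 109 ≤ σ'_p = 121 kPa, so the clay remains overconsolidated and only the recompression index applies:
S_c = C_r·H/(1+e₀)·log₁₀(σ'_f/σ'_0) = 0.075×5.6/1.75×log₁₀(109/38.115)
    = 0.24 × 0.45633 = 0.1095 m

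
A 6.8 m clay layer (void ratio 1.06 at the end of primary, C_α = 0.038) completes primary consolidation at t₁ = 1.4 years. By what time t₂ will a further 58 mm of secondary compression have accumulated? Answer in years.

t₂ ≈ 4.06 years

S_s = C_α·H/(1+e_p)·log₁₀(t₂/t₁) ⇒ log₁₀(t₂/t₁) = S_s·(1+e_p)/(C_α·H).
log₁₀(t₂/t₁) = 0.058 × (1+1.06) / (0.038×6.8) = 0.4624
t₂ = t₁ × 10^0.4624 = 1.4 × 2.9 = 4.06 years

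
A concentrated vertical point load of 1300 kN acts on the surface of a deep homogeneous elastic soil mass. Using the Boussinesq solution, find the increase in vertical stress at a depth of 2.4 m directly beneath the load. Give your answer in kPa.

Δσ_z ≈ 108 kPa

Boussinesq vertical stress below a point load on an elastic half-space:
Δσ_z = 3P/(2πz²) · [1 + (r/z)²]^(−5/2)
r/z = 0/2.4 = 0; [1+(r/z)²]^(−5/2) = 1.
Δσ_z = 3×1300/(2π×2.4²) × 1 = 107.76 × 1 = 107.8 kPa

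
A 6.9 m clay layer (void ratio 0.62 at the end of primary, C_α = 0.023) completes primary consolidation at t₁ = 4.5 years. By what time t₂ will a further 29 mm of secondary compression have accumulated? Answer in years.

t₂ ≈ 8.9 years

S_s = C_α·H/(1+e_p)·log₁₀(t₂/t₁) ⇒ log₁₀(t₂/t₁) = S_s·(1+e_p)/(C_α·H).
log₁₀(t₂/t₁) = 0.029 × (1+0.62) / (0.023×6.9) = 0.296
t₂ = t₁ × 10^0.296 = 4.5 × 1.977 = 8.897 years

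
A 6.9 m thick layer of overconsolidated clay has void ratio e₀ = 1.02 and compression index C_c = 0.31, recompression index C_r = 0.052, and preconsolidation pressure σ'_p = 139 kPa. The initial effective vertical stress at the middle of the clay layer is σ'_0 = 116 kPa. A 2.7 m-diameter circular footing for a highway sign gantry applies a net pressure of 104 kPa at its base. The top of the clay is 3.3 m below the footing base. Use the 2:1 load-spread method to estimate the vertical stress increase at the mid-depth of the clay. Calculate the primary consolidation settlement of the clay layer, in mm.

Mid-depth of clay below the footing base: z = 3.3 + 6.9/2 = 6.75 m.
Stress increase at mid-clay by the 2:1 spreading method:
Δσ ≈ qD²/(D+z)² = 104×2.7²/(2.7+6.75)² = 8.4898 kPa
Final effective stress: σ'_f = 116 + 8.4898 = 124.49 kPa.
σ'_f = 124.49 ≤ σ'_p = 139 kPa, so the clay remains overconsolidated and only the recompression index applies:
S_c = C_r·H/(1+e₀)·log₁₀(σ'_f/σ'_0) = 0.052×6.9/2.02×log₁₀(124.49/116)
    = 0.17762 × 0.030676 = 0.005449 m

S_c ≈ 5.45 mm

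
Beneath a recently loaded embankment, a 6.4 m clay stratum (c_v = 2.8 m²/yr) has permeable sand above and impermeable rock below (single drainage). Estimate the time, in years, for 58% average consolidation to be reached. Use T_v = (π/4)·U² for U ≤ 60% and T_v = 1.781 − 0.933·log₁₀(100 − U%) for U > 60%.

Drainage path length: H_d = H = 6.4 m (single drainage).
U ≤ 60%: T_v = (π/4)·U² = (π/4)×0.58² = 0.26421.
t = T_v·H_d²/c_v = 0.26421×6.4²/2.8 = 3.865 years.

t ≈ 3.87 years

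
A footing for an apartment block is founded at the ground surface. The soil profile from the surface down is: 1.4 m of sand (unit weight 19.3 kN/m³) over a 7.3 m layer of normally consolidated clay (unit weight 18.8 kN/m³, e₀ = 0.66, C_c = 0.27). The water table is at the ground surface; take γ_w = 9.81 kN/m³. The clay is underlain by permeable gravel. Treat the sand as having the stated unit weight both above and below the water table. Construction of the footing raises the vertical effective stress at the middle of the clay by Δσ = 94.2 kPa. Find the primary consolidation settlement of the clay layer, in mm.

S_c ≈ 574 mm

Mid-depth of clay below the ground surface: z = 1.4 + 7.3/2 = 5.05 m.
Total vertical stress at mid-clay: σ_v = 19.3×1.4 + 18.8×3.65 = 95.64 kPa.
Pore pressure: u = 9.81×(5.05 − 0) = 49.541 kPa.
Initial effective stress: σ'_0 = σ_v − u = 95.64 − 49.541 = 46.099 kPa.
Final effective stress: σ'_f = σ'_0 + Δσ = 46.099 + 94.2 = 140.3 kPa.
Normally consolidated clay, so the full stress increment lies on the virgin compression line:
S_c = C_c·H/(1+e₀)·log₁₀(σ'_f/σ'_0) = 0.27×7.3/(1+0.66)×log₁₀(140.3/46.099)
    = 1.1873 × 0.48337 = 0.5739 m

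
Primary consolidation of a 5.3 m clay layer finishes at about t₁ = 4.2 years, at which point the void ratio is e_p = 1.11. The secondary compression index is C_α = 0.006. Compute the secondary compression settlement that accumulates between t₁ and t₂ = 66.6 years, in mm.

S_s ≈ 18.1 mm

Secondary compression: S_s = C_α·H/(1+e_p)·log₁₀(t₂/t₁)
S_s = 0.006×5.3/(1+1.11)×log₁₀(66.6/4.2)
    = 0.01507 × 1.2 = 0.01809 m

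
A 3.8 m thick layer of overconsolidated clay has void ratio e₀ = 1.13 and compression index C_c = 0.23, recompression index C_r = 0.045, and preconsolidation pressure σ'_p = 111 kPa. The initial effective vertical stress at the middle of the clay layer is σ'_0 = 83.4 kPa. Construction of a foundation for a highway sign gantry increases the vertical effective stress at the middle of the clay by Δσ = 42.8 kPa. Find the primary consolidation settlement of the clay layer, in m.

S_c ≈ 0.0328 m

Final effective stress: σ'_f = 83.4 + 42.8 = 126.2 kPa.
σ'_f = 126.2 > σ'_p = 111 kPa, so the stress path crosses the preconsolidation pressure — recompression up to σ'_p, then virgin compression beyond:
S_c = H/(1+e₀)·[C_r·log₁₀(σ'_p/σ'_0) + C_c·log₁₀(σ'_f/σ'_p)]
    = 3.8/2.13 × [0.045×log₁₀(111/83.4) + 0.23×log₁₀(126.2/111)]
    = 1.784 × [0.0055871 + 0.012819] = 0.03284 m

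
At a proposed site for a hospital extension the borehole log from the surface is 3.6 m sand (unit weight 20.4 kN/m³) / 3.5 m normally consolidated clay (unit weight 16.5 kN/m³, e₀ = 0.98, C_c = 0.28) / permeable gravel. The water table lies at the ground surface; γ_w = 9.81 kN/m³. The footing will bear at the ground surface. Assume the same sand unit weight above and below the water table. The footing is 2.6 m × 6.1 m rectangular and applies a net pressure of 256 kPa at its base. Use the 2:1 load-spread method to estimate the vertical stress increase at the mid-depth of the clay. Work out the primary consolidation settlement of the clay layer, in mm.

S_c ≈ 137 mm

Mid-depth of clay below the ground surface: z = 3.6 + 3.5/2 = 5.35 m.
Total vertical stress at mid-clay: σ_v = 20.4×3.6 + 16.5×1.75 = 102.31 kPa.
Pore pressure: u = 9.81×(5.35 − 0) = 52.483 kPa.
Initial effective stress: σ'_0 = σ_v − u = 102.31 − 52.483 = 49.827 kPa.
Stress increase at mid-clay by the 2:1 spreading method:
Δσ = qBL/((B+z)(L+z)) = 256×2.6×6.1/((2.6+5.35)(6.1+5.35)) = 44.604 kPa
Final effective stress: σ'_f = σ'_0 + Δσ = 49.827 + 44.604 = 94.431 kPa.
Normally consolidated clay, so the full stress increment lies on the virgin compression line:
S_c = C_c·H/(1+e₀)·log₁₀(σ'_f/σ'_0) = 0.28×3.5/(1+0.98)×log₁₀(94.431/49.827)
    = 0.49495 × 0.27765 = 0.1374 m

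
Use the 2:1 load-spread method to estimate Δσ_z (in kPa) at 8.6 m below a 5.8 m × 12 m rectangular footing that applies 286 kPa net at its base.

Δσ_z ≈ 67.1 kPa

By the 2:1 method the load spreads at 1 horizontal : 2 vertical, so at depth z the loaded area has grown by z in each plan dimension:
Δσ = qBL/((B+z)(L+z)) = 286×5.8×12/((5.8+8.6)(12+8.6)) = 67.104 kPa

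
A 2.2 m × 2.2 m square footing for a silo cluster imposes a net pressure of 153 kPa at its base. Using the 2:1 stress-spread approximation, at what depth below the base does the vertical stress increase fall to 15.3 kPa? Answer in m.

z ≈ 4.76 m

2:1 spreading — at depth z the loaded area has grown by z in each plan dimension:
qB²/(B+z)² = Δσ_z ⇒ z = B(√(q/Δσ_z) − 1) = 2.2×(√(153/15.3) − 1) = 4.757 m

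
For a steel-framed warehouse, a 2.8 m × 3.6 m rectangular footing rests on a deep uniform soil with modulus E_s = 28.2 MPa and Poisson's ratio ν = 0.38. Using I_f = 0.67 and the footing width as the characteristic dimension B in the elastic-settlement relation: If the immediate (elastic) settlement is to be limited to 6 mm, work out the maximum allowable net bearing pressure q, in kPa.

q ≈ 105 kPa

E_s = 28.2 MPa = 28200 kPa.
S_e = q·B·(1−ν²)/E_s · I_f  ⇒  q = S_e·E_s / (B·(1−ν²)·I_f).
q = 0.006 × 28200 / (2.8 × 0.8556 × 0.67) = 105.4 kPa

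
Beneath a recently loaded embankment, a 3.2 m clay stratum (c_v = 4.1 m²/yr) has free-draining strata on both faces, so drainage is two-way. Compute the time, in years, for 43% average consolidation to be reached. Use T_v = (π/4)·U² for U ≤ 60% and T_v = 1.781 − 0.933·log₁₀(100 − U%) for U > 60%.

Drainage path length: H_d = H/2 = 1.6 m (double drainage).
U ≤ 60%: T_v = (π/4)·U² = (π/4)×0.43² = 0.14522.
t = T_v·H_d²/c_v = 0.14522×1.6²/4.1 = 0.09067 years.

t ≈ 0.0907 years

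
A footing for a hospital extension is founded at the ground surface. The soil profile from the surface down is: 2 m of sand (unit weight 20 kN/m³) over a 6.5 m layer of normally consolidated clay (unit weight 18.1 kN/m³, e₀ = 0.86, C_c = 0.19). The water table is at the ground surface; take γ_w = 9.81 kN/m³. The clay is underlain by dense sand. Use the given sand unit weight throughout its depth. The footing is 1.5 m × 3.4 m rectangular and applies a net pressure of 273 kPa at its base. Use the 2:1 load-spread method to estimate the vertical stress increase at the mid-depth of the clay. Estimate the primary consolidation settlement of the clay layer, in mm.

S_c ≈ 118 mm

Mid-depth of clay below the ground surface: z = 2 + 6.5/2 = 5.25 m.
Total vertical stress at mid-clay: σ_v = 20×2 + 18.1×3.25 = 98.825 kPa.
Pore pressure: u = 9.81×(5.25 − 0) = 51.503 kPa.
Initial effective stress: σ'_0 = σ_v − u = 98.825 − 51.503 = 47.322 kPa.
Stress increase at mid-clay by the 2:1 spreading method:
Δσ = qBL/((B+z)(L+z)) = 273×1.5×3.4/((1.5+5.25)(3.4+5.25)) = 23.846 kPa
Final effective stress: σ'_f = σ'_0 + Δσ = 47.322 + 23.846 = 71.168 kPa.
Normally consolidated clay, so the full stress increment lies on the virgin compression line:
S_c = C_c·H/(1+e₀)·log₁₀(σ'_f/σ'_0) = 0.19×6.5/(1+0.86)×log₁₀(71.168/47.322)
    = 0.66398 × 0.17722 = 0.1177 m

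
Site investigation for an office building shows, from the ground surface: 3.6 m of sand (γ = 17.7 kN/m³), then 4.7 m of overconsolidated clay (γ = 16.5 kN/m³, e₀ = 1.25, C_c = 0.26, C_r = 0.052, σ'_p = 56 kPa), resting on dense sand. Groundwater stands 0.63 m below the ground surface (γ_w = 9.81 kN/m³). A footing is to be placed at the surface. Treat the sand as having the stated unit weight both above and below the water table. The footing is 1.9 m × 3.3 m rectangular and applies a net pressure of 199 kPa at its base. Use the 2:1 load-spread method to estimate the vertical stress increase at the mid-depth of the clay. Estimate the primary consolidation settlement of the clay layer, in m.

S_c ≈ 0.0491 m

Mid-depth of clay below the ground surface: z = 3.6 + 4.7/2 = 5.95 m.
Total vertical stress at mid-clay: σ_v = 17.7×3.6 + 16.5×2.35 = 102.5 kPa.
Pore pressure: u = 9.81×(5.95 − 0.63) = 52.189 kPa.
Initial effective stress: σ'_0 = σ_v − u = 102.5 − 52.189 = 50.311 kPa.
Stress increase at mid-clay by the 2:1 spreading method:
Δσ = qBL/((B+z)(L+z)) = 199×1.9×3.3/((1.9+5.95)(3.3+5.95)) = 17.183 kPa
Final effective stress: σ'_f = 50.311 + 17.183 = 67.494 kPa.
σ'_f = 67.494 > σ'_p = 56 kPa, so the stress path crosses the preconsolidation pressure — recompression up to σ'_p, then virgin compression beyond:
S_c = H/(1+e₀)·[C_r·log₁₀(σ'_p/σ'_0) + C_c·log₁₀(σ'_f/σ'_p)]
    = 4.7/2.25 × [0.052×log₁₀(56/50.311) + 0.26×log₁₀(67.494/56)]
    = 2.0889 × [0.0024193 + 0.02108] = 0.04909 m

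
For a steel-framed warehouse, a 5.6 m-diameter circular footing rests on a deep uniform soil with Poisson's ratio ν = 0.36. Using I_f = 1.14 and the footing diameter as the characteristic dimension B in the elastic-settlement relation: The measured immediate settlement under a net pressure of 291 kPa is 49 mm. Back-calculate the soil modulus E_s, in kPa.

S_e = q·B·(1−ν²)/E_s · I_f  ⇒  E_s = q·B·(1−ν²)·I_f / S_e.
E_s = 291 × 5.6 × 0.8704 × 1.14 / 0.049 = 33000 kPa

E_s ≈ 33000 kPa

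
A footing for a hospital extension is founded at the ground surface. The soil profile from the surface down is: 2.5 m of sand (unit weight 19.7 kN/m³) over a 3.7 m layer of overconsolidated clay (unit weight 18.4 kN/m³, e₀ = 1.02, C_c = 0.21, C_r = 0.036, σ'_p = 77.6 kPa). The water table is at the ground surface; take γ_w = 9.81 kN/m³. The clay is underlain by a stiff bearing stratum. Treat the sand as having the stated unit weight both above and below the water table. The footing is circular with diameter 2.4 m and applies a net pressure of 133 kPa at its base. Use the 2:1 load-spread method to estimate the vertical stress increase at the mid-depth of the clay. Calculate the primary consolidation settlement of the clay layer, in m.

Mid-depth of clay below the ground surface: z = 2.5 + 3.7/2 = 4.35 m.
Total vertical stress at mid-clay: σ_v = 19.7×2.5 + 18.4×1.85 = 83.29 kPa.
Pore pressure: u = 9.81×(4.35 − 0) = 42.673 kPa.
Initial effective stress: σ'_0 = σ_v − u = 83.29 − 42.673 = 40.617 kPa.
Stress increase at mid-clay by the 2:1 spreading method:
Δσ ≈ qD²/(D+z)² = 133×2.4²/(2.4+4.35)² = 16.814 kPa
Final effective stress: σ'_f = 40.617 + 16.814 = 57.431 kPa.
σ'_f = 57.431 ≤ σ'_p = 77.6 kPa, so the clay remains overconsolidated and only the recompression index applies:
S_c = C_r·H/(1+e₀)·log₁₀(σ'_f/σ'_0) = 0.036×3.7/2.02×log₁₀(57.431/40.617)
    = 0.065941 × 0.15044 = 0.00992 m

S_c ≈ 0.00992 m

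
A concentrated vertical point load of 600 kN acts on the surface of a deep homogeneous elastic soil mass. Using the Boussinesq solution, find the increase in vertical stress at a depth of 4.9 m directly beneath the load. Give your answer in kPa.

Δσ_z ≈ 11.9 kPa

Boussinesq vertical stress below a point load on an elastic half-space:
Δσ_z = 3P/(2πz²) · [1 + (r/z)²]^(−5/2)
r/z = 0/4.9 = 0; [1+(r/z)²]^(−5/2) = 1.
Δσ_z = 3×600/(2π×4.9²) × 1 = 11.932 × 1 = 11.93 kPa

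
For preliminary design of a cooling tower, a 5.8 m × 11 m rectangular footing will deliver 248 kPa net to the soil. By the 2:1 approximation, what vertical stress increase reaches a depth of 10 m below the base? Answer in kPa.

Δσ_z ≈ 47.7 kPa

By the 2:1 method the load spreads at 1 horizontal : 2 vertical, so at depth z the loaded area has grown by z in each plan dimension:
Δσ = qBL/((B+z)(L+z)) = 248×5.8×11/((5.8+10)(11+10)) = 47.687 kPa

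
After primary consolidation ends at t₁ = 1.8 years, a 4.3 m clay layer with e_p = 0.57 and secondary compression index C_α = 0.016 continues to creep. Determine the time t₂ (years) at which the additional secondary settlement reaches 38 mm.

t₂ ≈ 13.3 years

S_s = C_α·H/(1+e_p)·log₁₀(t₂/t₁) ⇒ log₁₀(t₂/t₁) = S_s·(1+e_p)/(C_α·H).
log₁₀(t₂/t₁) = 0.038 × (1+0.57) / (0.016×4.3) = 0.8672
t₂ = t₁ × 10^0.8672 = 1.8 × 7.365 = 13.26 years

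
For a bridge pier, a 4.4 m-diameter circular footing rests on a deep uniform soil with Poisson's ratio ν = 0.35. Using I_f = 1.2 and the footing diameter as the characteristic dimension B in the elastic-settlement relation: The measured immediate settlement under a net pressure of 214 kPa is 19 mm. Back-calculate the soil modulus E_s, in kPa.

S_e = q·B·(1−ν²)/E_s · I_f  ⇒  E_s = q·B·(1−ν²)·I_f / S_e.
E_s = 214 × 4.4 × 0.8775 × 1.2 / 0.019 = 52180 kPa

E_s ≈ 52200 kPa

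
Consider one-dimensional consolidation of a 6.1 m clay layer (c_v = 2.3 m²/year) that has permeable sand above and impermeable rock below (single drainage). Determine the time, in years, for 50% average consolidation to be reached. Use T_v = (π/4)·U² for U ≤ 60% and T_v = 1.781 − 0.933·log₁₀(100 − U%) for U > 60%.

t ≈ 3.18 years

Drainage path length: H_d = H = 6.1 m (single drainage).
U ≤ 60%: T_v = (π/4)·U² = (π/4)×0.5² = 0.19635.
t = T_v·H_d²/c_v = 0.19635×6.1²/2.3 = 3.177 years.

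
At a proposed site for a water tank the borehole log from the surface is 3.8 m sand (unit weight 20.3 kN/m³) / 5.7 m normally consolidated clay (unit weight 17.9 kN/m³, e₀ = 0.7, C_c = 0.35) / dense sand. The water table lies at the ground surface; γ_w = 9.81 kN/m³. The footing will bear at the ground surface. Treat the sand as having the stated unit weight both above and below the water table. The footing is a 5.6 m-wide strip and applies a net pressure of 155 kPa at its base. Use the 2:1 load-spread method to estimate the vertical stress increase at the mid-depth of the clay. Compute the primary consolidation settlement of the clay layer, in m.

Mid-depth of clay below the ground surface: z = 3.8 + 5.7/2 = 6.65 m.
Total vertical stress at mid-clay: σ_v = 20.3×3.8 + 17.9×2.85 = 128.16 kPa.
Pore pressure: u = 9.81×(6.65 − 0) = 65.237 kPa.
Initial effective stress: σ'_0 = σ_v − u = 128.16 − 65.237 = 62.923 kPa.
Stress increase at mid-clay by the 2:1 spreading method:
Δσ = qB/(B+z) = 155×5.6/(5.6+6.65) = 70.857 kPa
Final effective stress: σ'_f = σ'_0 + Δσ = 62.923 + 70.857 = 133.78 kPa.
Normally consolidated clay, so the full stress increment lies on the virgin compression line:
S_c = C_c·H/(1+e₀)·log₁₀(σ'_f/σ'_0) = 0.35×5.7/(1+0.7)×log₁₀(133.78/62.923)
    = 1.1735 × 0.32758 = 0.3844 m

S_c ≈ 0.384 m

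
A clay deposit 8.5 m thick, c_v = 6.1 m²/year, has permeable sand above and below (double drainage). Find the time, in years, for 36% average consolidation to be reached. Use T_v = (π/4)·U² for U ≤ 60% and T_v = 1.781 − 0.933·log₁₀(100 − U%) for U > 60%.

Drainage path length: H_d = H/2 = 4.25 m (double drainage).
U ≤ 60%: T_v = (π/4)·U² = (π/4)×0.36² = 0.10179.
t = T_v·H_d²/c_v = 0.10179×4.25²/6.1 = 0.3014 years.

t ≈ 0.301 years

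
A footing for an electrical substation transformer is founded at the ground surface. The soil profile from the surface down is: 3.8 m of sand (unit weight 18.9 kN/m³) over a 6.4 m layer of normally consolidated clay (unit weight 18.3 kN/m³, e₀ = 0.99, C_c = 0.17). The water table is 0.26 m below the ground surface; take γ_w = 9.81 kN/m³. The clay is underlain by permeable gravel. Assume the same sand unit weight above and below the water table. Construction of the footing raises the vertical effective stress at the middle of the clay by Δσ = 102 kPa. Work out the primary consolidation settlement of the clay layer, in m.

S_c ≈ 0.226 m

Mid-depth of clay below the ground surface: z = 3.8 + 6.4/2 = 7 m.
Total vertical stress at mid-clay: σ_v = 18.9×3.8 + 18.3×3.2 = 130.38 kPa.
Pore pressure: u = 9.81×(7 − 0.26) = 66.119 kPa.
Initial effective stress: σ'_0 = σ_v − u = 130.38 − 66.119 = 64.261 kPa.
Final effective stress: σ'_f = σ'_0 + Δσ = 64.261 + 102 = 166.26 kPa.
Normally consolidated clay, so the full stress increment lies on the virgin compression line:
S_c = C_c·H/(1+e₀)·log₁₀(σ'_f/σ'_0) = 0.17×6.4/(1+0.99)×log₁₀(166.26/64.261)
    = 0.54673 × 0.41284 = 0.2257 m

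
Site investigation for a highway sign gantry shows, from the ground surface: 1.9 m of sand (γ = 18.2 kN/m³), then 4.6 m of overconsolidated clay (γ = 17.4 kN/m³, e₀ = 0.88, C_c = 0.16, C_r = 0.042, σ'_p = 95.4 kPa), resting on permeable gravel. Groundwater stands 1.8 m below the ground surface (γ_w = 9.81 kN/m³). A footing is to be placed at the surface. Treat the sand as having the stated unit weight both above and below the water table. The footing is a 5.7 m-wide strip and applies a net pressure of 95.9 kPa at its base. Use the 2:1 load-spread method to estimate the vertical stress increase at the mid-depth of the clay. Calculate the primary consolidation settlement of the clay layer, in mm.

Mid-depth of clay below the ground surface: z = 1.9 + 4.6/2 = 4.2 m.
Total vertical stress at mid-clay: σ_v = 18.2×1.9 + 17.4×2.3 = 74.6 kPa.
Pore pressure: u = 9.81×(4.2 − 1.8) = 23.544 kPa.
Initial effective stress: σ'_0 = σ_v − u = 74.6 − 23.544 = 51.056 kPa.
Stress increase at mid-clay by the 2:1 spreading method:
Δσ = qB/(B+z) = 95.9×5.7/(5.7+4.2) = 55.215 kPa
Final effective stress: σ'_f = 51.056 + 55.215 = 106.27 kPa.
σ'_f = 106.27 > σ'_p = 95.4 kPa, so the stress path crosses the preconsolidation pressure — recompression up to σ'_p, then virgin compression beyond:
S_c = H/(1+e₀)·[C_r·log₁₀(σ'_p/σ'_0) + C_c·log₁₀(σ'_f/σ'_p)]
    = 4.6/1.88 × [0.042×log₁₀(95.4/51.056) + 0.16×log₁₀(106.27/95.4)]
    = 2.4468 × [0.011403 + 0.007498] = 0.04625 m

S_c ≈ 46.2 mm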